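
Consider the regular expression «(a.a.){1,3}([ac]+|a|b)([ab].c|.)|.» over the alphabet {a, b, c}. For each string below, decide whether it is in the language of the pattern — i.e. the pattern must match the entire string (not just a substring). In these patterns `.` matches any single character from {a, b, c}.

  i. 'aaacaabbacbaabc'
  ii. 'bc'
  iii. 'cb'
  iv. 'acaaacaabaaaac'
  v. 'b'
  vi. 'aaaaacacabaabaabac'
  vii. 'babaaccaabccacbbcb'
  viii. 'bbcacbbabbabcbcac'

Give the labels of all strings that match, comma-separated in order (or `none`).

v

i → no match
ii. 'bc' → no match
iii. 'cb' → no match
iv → no match
v. 'b' → match
vi → no match
vii → no match
viii → no match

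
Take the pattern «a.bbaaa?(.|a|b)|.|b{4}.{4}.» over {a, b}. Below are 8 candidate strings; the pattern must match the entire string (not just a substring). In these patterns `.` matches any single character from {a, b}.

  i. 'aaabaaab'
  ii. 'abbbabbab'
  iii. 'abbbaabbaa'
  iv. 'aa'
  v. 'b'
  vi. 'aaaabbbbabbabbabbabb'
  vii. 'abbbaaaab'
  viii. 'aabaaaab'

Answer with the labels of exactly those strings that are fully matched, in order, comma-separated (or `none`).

i → no match
ii → no match
iii → no match
iv → no match
v → match
vi → no match
vii → no match
viii → no match

v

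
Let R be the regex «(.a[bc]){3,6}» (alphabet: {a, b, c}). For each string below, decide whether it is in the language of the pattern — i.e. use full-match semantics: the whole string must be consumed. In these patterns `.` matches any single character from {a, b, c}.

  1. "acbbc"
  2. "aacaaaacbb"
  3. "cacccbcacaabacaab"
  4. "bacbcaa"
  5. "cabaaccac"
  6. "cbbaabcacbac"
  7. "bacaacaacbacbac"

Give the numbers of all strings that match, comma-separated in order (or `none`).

1 → no match
2 → no match
3 → no match
4 → no match
5 → match
6 → no match
7 → match

5, 7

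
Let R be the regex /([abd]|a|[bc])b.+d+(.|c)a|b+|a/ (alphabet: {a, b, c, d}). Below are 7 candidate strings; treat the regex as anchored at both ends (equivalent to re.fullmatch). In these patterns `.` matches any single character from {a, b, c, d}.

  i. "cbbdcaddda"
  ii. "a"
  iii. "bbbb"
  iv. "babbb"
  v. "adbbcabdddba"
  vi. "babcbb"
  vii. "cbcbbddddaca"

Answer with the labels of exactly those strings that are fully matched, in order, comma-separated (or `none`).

i → match
ii → match
iii → match
iv → no match
v → no match
vi → no match
vii → no match

i, ii, iii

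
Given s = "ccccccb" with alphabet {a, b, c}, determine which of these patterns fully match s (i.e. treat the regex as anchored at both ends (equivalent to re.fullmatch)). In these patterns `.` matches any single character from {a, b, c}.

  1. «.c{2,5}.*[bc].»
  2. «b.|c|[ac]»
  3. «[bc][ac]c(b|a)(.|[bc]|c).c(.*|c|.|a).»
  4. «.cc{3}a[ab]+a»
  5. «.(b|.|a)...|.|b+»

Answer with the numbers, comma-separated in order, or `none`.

1 → match
2 → no match
3 → no match
4 → no match — must end with "a"
5 → no match

1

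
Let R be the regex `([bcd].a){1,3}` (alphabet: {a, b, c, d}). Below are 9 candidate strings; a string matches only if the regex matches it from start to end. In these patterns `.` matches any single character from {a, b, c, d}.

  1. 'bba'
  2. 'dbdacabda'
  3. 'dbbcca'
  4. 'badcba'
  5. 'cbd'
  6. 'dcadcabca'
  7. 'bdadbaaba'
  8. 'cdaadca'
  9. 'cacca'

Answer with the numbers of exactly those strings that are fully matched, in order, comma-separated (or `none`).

1, 6

1 → match
2 → no match
3 → no match
4 → no match
5 → no match — must end with 'a'
6 → match
7 → no match
8 → no match
9 → no match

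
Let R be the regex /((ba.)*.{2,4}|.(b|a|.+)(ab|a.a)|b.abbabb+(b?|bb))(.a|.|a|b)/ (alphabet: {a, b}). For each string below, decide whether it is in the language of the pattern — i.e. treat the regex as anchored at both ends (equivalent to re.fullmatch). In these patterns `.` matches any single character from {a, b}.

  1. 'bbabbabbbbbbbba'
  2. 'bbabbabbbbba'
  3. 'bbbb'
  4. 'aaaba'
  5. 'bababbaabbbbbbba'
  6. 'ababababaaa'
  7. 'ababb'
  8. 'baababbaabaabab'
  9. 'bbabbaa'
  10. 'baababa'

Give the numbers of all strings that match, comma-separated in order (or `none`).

1 → match
2 → match
3 → match
4 → match
5 → no match
6 → match
7 → match
8 → match
9 → no match
10 → match

1, 2, 3, 4, 6, 7, 8, 10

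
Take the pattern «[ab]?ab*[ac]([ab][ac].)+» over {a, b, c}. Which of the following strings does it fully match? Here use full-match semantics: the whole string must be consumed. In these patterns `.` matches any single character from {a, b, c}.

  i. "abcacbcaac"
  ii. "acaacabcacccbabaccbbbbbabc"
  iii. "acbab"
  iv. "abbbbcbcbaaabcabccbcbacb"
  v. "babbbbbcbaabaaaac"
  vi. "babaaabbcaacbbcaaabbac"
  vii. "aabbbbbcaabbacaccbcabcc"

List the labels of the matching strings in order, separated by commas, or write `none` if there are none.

iii, iv, v, vi, vii

i. "abcacbcaac" → no match
ii → no match
iii. "acbab" → match
iv → match
v → match
vi → match
vii → match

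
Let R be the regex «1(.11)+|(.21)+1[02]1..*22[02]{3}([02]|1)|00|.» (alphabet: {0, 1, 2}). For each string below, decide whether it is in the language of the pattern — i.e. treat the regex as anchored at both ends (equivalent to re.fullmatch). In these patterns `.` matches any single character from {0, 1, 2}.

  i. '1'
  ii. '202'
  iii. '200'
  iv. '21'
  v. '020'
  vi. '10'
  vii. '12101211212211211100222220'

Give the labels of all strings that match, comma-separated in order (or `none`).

i → match
ii → no match
iii → no match
iv → no match
v → no match
vi → no match
vii → no match

i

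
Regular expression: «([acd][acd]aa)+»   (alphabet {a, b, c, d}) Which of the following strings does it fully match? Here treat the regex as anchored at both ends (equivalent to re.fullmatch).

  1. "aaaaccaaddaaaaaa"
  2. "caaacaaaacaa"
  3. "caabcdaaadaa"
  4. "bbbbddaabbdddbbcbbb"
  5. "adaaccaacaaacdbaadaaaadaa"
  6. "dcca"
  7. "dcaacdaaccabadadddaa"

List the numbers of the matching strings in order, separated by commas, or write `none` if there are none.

1 → match
2. "caaacaaaacaa" → match
3. "caabcdaaadaa" → no match
4 → no match — must end with "aa"
5 → no match
6. "dcca" → no match — must end with "aa"
7 → no match

1, 2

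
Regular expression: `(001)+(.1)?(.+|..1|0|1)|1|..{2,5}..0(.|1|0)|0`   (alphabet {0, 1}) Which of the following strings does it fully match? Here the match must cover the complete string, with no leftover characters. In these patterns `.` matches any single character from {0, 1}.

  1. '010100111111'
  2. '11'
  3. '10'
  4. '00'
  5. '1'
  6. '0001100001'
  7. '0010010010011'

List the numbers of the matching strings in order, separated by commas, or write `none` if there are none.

5, 6, 7

1 → no match
2 → no match
3 → no match
4 → no match
5 → match
6 → match
7 → match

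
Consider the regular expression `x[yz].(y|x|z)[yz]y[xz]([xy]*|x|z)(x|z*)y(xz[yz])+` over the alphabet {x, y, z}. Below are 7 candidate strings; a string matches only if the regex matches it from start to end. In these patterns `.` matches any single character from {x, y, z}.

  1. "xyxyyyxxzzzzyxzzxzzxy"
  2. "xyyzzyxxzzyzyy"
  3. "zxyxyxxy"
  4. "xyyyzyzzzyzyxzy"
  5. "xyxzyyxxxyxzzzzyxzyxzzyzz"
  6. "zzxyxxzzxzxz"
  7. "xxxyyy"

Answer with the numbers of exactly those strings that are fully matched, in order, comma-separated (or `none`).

none

1 → no match
2 → no match
3. "zxyxyxxy" → no match — must start with "x"
4 → no match
5 → no match
6. "zzxyxxzzxzxz" → no match — must start with "x"
7. "xxxyyy" → no match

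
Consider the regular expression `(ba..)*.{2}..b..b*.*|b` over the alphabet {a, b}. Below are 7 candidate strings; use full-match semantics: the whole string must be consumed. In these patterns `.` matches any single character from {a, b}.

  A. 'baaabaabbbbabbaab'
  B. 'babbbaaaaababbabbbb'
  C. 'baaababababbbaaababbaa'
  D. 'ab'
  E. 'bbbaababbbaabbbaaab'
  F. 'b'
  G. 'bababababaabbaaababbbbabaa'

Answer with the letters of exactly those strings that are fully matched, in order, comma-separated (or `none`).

A → match
B → match
C → match
D → no match
E → no match
F → match
G → match

A, B, C, F, G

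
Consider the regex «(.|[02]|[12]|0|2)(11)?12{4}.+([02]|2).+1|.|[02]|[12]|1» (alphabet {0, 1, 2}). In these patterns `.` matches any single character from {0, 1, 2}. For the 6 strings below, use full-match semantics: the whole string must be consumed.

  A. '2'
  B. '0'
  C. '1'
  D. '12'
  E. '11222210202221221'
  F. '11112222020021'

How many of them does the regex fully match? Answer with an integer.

5

A → match
B → match
C → match
D → no match
E → match
F → match
Total matched: 5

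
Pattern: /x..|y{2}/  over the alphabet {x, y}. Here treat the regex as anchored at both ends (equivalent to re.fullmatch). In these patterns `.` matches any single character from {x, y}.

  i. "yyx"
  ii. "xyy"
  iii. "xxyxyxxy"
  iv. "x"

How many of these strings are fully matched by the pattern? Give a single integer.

i → no match
ii → match
iii → no match
iv → no match
Total matched: 1

1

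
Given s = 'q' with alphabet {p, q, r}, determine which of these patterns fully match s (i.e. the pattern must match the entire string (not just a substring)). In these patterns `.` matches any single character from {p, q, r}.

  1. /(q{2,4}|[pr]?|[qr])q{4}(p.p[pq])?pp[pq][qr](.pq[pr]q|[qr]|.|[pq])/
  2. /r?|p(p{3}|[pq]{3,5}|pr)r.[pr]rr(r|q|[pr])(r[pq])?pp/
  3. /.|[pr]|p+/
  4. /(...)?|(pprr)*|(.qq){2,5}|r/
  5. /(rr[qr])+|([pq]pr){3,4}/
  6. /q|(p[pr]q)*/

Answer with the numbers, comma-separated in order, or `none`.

3, 6

1 → no match
2 → no match
3 → match
4 → no match
5 → no match
6 → match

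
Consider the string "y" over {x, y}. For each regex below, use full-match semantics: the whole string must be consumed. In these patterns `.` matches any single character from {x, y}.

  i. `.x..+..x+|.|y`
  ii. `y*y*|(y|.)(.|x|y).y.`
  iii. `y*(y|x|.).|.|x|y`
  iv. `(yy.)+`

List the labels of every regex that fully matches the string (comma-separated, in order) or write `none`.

i → match
ii → match
iii → match
iv → no match — must start with "yy"

i, ii, iii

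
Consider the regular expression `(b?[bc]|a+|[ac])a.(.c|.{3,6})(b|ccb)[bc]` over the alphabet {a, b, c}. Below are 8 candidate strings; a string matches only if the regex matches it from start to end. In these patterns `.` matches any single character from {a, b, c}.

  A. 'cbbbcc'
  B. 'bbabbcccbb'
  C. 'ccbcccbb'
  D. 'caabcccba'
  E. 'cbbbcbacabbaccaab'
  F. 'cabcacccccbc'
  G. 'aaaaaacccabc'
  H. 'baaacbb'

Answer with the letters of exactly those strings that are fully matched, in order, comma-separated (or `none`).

B, F, G, H

A → no match
B → match
C → no match
D → no match
E → no match
F → match
G → match
H → match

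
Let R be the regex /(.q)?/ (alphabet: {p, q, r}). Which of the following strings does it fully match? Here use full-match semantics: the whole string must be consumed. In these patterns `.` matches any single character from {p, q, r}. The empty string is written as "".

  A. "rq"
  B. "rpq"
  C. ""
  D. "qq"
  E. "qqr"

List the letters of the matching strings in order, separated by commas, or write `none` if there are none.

A → match
B → no match
C → match
D → match
E → no match

A, C, D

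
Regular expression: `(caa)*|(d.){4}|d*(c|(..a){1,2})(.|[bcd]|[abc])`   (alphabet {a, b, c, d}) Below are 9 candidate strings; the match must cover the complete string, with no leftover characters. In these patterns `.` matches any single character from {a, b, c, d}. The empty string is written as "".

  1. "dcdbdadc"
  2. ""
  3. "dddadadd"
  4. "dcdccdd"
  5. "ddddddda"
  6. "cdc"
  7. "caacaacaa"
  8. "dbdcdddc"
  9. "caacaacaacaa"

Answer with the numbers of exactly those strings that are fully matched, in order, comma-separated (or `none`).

1 → match
2 → match
3 → match
4 → no match
5 → match
6 → no match
7 → match
8 → match
9 → match

1, 2, 3, 5, 7, 8, 9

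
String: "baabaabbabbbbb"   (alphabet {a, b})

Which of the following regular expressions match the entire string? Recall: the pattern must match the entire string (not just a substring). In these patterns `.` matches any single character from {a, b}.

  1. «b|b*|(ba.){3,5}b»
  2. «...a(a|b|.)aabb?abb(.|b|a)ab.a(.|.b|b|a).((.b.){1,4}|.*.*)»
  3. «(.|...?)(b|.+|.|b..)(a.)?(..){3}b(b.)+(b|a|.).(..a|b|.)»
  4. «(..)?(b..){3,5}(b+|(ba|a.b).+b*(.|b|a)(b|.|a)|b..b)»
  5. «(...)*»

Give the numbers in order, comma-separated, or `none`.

1 → no match
2 → no match
3 → no match
4 → match
5 → no match

4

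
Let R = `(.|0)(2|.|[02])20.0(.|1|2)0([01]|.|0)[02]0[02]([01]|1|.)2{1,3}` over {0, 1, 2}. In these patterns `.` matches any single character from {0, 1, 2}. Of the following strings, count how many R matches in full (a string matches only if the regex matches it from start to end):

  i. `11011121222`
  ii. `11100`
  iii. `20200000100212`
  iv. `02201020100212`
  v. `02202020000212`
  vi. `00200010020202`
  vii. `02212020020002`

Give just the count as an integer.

i → no match
ii → no match — must end with `2`
iii → match
iv → match
v → match
vi → match
vii → no match
Total matched: 4

4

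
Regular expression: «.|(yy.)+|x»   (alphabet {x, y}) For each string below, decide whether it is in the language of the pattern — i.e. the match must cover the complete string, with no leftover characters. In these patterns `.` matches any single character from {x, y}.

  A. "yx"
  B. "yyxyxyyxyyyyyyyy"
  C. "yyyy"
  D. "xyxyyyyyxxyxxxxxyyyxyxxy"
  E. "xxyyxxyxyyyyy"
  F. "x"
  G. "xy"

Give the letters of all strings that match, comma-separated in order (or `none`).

A → no match
B → no match
C → no match
D → no match
E → no match
F → match
G → no match

F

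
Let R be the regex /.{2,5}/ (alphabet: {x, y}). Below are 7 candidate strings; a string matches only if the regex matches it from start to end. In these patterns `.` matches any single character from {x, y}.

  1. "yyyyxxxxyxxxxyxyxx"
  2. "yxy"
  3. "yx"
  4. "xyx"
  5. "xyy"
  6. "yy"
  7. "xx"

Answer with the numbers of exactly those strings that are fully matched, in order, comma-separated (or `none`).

2, 3, 4, 5, 6, 7

1 → no match
2 → match
3 → match
4 → match
5 → match
6 → match
7 → match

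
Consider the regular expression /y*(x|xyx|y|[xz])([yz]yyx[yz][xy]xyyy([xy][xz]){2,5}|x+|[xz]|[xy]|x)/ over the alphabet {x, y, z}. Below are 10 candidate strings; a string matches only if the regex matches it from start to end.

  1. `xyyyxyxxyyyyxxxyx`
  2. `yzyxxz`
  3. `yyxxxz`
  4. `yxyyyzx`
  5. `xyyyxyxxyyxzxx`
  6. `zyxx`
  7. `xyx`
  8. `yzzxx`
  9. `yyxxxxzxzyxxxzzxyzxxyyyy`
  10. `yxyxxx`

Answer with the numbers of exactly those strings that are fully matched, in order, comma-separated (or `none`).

1, 10

1 → match
2. `yzyxxz` → no match
3. `yyxxxz` → no match
4. `yxyyyzx` → no match
5 → no match
6. `zyxx` → no match
7. `xyx` → no match
8. `yzzxx` → no match
9 → no match
10. `yxyxxx` → match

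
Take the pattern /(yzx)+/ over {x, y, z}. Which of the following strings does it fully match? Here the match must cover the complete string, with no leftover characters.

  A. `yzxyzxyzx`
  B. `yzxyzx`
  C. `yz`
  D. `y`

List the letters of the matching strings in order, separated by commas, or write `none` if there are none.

A → match
B → match
C → no match — must start with `yzx`
D → no match — must start with `yzx`

A, B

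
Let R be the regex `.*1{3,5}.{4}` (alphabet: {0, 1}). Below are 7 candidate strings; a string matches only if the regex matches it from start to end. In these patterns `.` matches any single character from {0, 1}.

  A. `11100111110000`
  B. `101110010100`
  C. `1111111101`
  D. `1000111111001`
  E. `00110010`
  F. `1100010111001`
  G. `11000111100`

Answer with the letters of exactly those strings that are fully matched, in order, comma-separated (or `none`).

A → match
B. `101110010100` → no match
C. `1111111101` → match
D → match
E. `00110010` → no match
F → no match
G. `11000111100` → no match

A, C, D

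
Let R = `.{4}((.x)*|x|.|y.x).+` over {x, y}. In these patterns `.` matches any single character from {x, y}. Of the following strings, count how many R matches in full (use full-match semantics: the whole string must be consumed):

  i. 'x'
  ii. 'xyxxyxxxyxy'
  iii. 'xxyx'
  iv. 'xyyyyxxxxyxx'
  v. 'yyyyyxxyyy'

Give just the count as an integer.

i → no match
ii → match
iii → no match
iv → match
v → match
Total matched: 3

3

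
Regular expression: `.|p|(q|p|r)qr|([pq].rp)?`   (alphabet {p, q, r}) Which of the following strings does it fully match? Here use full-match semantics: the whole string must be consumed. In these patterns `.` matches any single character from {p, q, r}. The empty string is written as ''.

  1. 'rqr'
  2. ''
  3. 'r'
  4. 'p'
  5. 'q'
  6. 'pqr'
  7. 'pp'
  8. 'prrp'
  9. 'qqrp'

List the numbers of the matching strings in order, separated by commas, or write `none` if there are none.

1 → match
2 → match
3 → match
4 → match
5 → match
6 → match
7 → no match
8 → match
9 → match

1, 2, 3, 4, 5, 6, 8, 9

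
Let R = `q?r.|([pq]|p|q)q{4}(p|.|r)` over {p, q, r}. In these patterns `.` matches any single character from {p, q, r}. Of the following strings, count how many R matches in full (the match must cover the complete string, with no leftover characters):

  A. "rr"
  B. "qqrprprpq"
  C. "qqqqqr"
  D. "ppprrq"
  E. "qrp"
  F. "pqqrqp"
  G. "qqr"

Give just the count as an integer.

3

A. "rr" → match
B. "qqrprprpq" → no match
C. "qqqqqr" → match
D. "ppprrq" → no match
E. "qrp" → match
F. "pqqrqp" → no match
G. "qqr" → no match
Total matched: 3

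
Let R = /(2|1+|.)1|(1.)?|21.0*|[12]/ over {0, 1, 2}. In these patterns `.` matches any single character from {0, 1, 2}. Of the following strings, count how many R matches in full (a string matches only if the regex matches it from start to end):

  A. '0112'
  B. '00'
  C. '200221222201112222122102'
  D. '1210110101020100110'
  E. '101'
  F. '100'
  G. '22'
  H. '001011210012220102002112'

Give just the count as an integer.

A → no match
B → no match
C → no match
D → no match
E → no match
F → no match
G → no match
H → no match
Total matched: 0

0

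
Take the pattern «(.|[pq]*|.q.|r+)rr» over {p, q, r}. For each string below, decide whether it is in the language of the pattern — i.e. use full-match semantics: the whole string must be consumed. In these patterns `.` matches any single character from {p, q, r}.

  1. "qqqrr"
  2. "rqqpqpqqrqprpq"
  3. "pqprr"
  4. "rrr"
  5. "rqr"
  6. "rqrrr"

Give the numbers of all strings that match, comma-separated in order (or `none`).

1, 3, 4, 6

1 → match
2 → no match — must end with "rr"
3 → match
4 → match
5 → no match — must end with "rr"
6 → match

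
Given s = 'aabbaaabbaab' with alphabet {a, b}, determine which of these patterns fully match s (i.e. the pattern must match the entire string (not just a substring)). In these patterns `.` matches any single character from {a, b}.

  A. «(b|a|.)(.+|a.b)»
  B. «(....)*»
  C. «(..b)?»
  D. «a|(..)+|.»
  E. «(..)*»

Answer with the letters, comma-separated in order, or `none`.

A → match
B → match
C → no match
D → match
E → match

A, B, D, E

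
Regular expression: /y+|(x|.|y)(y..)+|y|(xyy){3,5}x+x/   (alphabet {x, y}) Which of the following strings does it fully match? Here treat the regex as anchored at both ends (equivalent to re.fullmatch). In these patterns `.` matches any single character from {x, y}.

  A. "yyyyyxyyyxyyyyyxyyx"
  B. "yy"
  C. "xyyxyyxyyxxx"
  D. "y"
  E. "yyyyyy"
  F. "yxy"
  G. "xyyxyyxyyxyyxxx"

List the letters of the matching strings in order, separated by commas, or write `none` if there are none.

A, B, C, D, E, G

A → match
B → match
C → match
D → match
E → match
F → no match
G → match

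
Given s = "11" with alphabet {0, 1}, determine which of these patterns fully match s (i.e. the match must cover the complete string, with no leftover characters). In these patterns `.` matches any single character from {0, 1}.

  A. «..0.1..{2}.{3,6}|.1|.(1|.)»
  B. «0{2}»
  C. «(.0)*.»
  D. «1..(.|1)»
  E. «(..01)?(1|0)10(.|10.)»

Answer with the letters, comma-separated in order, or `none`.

A → match
B → no match — must start with "0"
C → no match
D → no match
E → no match

A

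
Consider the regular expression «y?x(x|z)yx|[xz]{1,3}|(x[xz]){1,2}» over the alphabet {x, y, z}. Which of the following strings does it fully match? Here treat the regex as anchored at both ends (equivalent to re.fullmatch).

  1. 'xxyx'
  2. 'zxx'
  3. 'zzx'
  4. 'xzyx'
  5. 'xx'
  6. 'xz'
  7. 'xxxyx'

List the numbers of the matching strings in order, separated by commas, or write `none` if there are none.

1 → match
2 → match
3 → match
4 → match
5 → match
6 → match
7 → no match

1, 2, 3, 4, 5, 6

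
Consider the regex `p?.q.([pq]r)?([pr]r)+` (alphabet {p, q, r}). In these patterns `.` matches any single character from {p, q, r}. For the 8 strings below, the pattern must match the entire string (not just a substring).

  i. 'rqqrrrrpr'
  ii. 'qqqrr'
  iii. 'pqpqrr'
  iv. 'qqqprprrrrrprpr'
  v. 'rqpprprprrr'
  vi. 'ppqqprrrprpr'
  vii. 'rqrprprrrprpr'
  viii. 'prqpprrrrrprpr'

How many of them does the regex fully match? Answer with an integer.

7

i → match
ii → match
iii → no match
iv → match
v → match
vi → match
vii → match
viii → match
Total matched: 7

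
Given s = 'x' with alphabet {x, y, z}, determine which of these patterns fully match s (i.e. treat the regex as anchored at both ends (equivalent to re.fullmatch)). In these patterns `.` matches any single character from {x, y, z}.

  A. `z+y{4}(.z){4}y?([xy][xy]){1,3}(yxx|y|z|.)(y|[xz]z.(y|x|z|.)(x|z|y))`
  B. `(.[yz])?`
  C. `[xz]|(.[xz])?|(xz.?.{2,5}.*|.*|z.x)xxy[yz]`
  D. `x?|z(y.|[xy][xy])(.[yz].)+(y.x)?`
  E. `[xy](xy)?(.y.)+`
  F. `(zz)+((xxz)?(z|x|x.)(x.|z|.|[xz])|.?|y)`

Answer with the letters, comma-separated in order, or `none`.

C, D

A → no match — must start with 'z'
B → no match
C → match
D → match
E → no match
F → no match — must start with 'zz'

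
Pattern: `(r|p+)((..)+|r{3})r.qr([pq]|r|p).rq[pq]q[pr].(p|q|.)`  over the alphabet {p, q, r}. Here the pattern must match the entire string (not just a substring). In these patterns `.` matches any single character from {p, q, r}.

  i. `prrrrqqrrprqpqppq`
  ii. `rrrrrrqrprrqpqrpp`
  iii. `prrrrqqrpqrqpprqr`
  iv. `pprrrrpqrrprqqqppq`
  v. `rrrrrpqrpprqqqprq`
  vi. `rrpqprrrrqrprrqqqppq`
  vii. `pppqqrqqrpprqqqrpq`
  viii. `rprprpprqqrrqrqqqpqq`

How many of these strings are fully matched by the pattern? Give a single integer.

i → match
ii → match
iii → no match
iv → match
v → match
vi → match
vii → match
viii → match
Total matched: 7

7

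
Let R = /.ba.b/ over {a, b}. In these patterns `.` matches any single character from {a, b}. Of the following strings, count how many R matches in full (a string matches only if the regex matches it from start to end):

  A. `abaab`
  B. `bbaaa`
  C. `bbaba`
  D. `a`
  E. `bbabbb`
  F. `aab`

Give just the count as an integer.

A → match
B → no match — must end with `b`
C → no match — must end with `b`
D → no match — must end with `b`
E → no match
F → no match
Total matched: 1

1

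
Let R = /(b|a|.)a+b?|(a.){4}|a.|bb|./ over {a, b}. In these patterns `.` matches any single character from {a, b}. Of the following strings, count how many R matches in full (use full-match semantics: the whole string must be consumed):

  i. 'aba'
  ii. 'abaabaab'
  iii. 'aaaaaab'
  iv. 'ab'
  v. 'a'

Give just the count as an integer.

i → no match
ii → no match
iii → match
iv → match
v → match
Total matched: 3

3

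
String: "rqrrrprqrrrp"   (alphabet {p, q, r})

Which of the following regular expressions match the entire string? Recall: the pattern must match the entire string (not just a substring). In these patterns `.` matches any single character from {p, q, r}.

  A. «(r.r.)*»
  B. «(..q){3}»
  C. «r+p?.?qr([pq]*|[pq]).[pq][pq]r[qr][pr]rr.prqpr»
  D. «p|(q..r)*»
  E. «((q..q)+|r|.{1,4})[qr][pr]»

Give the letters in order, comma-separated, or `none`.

A → match
B → no match — must end with "q"
C → no match — must end with "prqpr"
D → no match
E → no match

A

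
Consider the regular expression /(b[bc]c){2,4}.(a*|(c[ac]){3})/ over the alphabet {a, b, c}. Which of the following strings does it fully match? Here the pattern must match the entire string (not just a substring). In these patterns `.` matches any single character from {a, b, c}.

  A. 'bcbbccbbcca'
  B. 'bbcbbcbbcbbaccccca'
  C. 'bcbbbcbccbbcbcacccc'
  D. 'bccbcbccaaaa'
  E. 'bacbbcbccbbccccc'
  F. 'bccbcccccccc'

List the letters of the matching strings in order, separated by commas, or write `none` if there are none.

A → no match
B → no match
C → no match
D → no match
E → no match
F → no match

none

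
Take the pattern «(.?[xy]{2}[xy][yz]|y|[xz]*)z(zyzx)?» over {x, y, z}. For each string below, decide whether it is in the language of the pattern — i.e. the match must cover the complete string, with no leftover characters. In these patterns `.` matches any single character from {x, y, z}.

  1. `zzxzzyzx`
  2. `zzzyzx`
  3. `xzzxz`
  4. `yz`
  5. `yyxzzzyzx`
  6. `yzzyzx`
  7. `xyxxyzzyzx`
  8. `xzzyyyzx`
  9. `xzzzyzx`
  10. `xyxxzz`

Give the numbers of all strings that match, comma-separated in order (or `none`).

1 → match
2 → match
3 → match
4 → match
5 → match
6 → match
7 → match
8 → no match
9 → match
10 → match

1, 2, 3, 4, 5, 6, 7, 9, 10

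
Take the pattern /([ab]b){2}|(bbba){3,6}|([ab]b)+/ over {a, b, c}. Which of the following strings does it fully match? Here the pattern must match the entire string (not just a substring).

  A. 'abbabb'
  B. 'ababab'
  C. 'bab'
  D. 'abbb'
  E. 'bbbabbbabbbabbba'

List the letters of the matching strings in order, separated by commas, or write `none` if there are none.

B, D, E

A. 'abbabb' → no match
B. 'ababab' → match
C. 'bab' → no match
D. 'abbb' → match
E → match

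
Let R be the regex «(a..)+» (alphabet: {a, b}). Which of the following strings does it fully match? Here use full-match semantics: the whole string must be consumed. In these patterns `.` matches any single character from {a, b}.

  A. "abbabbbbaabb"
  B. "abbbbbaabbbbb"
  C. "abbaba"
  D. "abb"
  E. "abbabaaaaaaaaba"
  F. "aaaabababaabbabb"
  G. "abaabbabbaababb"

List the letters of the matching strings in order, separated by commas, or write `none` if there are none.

A → no match
B → no match
C → match
D → match
E → match
F → no match
G → match

C, D, E, G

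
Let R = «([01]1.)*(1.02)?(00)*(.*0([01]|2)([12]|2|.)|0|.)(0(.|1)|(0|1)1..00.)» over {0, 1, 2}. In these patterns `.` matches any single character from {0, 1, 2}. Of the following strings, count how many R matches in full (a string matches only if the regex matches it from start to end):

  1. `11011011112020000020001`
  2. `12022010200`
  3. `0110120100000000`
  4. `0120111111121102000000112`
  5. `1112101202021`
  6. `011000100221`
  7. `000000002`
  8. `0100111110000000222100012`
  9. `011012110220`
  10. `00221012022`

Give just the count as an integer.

1 → no match
2 → no match
3 → match
4 → no match
5 → no match
6 → no match
7 → match
8 → no match
9 → no match
10 → no match
Total matched: 2

2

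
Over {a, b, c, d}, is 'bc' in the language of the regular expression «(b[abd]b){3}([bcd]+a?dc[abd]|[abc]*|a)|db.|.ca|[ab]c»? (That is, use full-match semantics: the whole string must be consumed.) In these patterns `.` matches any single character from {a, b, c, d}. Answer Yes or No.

Yes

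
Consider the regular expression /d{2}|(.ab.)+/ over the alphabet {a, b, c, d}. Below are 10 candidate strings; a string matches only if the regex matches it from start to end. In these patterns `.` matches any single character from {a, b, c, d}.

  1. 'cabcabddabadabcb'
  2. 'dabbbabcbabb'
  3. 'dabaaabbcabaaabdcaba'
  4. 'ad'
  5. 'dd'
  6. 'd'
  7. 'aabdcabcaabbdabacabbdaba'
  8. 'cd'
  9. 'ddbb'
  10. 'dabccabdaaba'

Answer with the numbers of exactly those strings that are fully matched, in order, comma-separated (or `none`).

2, 3, 5, 7, 10

1 → no match
2. 'dabbbabcbabb' → match
3 → match
4. 'ad' → no match
5. 'dd' → match
6. 'd' → no match
7 → match
8. 'cd' → no match
9. 'ddbb' → no match
10. 'dabccabdaaba' → match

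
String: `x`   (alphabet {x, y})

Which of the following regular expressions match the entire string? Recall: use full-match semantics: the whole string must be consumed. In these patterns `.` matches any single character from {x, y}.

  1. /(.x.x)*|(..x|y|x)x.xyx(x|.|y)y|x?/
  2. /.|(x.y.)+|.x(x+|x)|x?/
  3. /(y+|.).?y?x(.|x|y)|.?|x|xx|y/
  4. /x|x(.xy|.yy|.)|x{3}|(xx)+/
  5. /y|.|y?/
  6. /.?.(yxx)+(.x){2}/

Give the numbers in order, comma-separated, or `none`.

1, 2, 3, 4, 5

1 → match
2 → match
3 → match
4 → match
5 → match
6 → no match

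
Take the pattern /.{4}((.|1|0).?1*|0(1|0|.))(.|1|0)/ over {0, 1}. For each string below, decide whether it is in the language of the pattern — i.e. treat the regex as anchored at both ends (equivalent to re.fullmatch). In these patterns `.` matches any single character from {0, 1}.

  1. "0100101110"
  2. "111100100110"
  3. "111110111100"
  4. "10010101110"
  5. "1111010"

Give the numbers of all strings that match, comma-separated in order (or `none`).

1. "0100101110" → match
2. "111100100110" → no match
3. "111110111100" → no match
4. "10010101110" → no match
5. "1111010" → match

1, 5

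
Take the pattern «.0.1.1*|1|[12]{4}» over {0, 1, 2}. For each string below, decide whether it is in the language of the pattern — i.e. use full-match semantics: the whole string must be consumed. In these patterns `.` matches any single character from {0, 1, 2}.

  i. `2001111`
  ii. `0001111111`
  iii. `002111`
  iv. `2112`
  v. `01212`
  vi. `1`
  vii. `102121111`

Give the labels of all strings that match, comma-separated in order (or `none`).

i → match
ii → match
iii → match
iv → match
v → no match
vi → match
vii → match

i, ii, iii, iv, vi, vii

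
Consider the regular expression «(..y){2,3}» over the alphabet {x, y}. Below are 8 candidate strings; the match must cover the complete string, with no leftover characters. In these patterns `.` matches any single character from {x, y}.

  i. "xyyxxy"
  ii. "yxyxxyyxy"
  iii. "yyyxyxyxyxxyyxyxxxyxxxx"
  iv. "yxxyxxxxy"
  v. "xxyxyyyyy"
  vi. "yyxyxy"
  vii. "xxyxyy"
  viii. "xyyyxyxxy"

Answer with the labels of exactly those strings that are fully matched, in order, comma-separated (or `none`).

i, ii, v, vii, viii

i → match
ii → match
iii → no match — must end with "y"
iv → no match
v → match
vi → no match
vii → match
viii → match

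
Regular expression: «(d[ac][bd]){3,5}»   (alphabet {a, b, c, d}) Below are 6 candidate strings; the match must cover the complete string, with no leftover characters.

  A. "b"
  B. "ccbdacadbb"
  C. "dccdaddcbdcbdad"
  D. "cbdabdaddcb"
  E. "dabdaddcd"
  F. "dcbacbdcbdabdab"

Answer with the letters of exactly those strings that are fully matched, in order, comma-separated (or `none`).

A. "b" → no match — must start with "d"
B. "ccbdacadbb" → no match — must start with "d"
C → no match
D. "cbdabdaddcb" → no match — must start with "d"
E. "dabdaddcd" → match
F → no match

E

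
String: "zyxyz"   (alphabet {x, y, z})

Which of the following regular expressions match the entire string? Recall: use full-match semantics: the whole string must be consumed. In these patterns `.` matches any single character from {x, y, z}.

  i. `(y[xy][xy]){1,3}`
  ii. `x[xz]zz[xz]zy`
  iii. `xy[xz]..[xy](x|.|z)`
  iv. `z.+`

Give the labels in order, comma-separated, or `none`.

i → no match — must start with "y"
ii → no match — must start with "x"
iii → no match — must start with "xy"
iv → match

iv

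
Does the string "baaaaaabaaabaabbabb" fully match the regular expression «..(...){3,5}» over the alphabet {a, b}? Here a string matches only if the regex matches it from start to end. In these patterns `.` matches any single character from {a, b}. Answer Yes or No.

No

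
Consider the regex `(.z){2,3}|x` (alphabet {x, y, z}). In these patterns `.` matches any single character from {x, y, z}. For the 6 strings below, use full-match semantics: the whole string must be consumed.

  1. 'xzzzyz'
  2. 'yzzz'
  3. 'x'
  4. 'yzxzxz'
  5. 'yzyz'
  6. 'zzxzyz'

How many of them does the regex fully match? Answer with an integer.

6

1 → match
2 → match
3 → match
4 → match
5 → match
6 → match
Total matched: 6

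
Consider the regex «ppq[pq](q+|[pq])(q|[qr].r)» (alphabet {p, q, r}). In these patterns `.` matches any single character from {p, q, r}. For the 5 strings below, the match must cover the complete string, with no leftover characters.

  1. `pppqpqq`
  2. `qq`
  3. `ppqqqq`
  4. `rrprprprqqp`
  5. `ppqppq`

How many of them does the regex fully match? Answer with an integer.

1 → no match — must start with `ppq`
2 → no match — must start with `ppq`
3 → match
4 → no match — must start with `ppq`
5 → match
Total matched: 2

2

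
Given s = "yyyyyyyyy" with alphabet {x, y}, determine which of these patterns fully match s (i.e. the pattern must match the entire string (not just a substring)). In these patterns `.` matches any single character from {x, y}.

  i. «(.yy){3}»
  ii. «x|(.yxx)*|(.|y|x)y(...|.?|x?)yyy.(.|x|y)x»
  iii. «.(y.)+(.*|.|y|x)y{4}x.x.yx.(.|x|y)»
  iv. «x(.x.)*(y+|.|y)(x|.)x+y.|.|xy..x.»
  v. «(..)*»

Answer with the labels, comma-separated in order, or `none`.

i → match
ii → no match
iii → no match
iv → no match
v → no match

i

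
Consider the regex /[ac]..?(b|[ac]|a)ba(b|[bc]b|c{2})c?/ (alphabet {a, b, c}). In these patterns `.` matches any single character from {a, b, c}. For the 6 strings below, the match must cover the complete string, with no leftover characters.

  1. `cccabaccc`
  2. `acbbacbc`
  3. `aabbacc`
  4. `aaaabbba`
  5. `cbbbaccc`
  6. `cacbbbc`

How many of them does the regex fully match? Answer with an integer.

4

1. `cccabaccc` → match
2. `acbbacbc` → match
3. `aabbacc` → match
4. `aaaabbba` → no match
5. `cbbbaccc` → match
6. `cacbbbc` → no match
Total matched: 4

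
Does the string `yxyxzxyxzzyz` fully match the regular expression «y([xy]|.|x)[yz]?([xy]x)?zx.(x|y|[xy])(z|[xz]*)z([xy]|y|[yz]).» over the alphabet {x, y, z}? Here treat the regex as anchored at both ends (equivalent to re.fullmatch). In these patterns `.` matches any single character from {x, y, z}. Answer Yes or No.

Yes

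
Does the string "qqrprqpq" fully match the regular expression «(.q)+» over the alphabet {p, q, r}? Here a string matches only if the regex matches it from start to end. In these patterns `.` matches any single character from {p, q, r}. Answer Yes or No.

No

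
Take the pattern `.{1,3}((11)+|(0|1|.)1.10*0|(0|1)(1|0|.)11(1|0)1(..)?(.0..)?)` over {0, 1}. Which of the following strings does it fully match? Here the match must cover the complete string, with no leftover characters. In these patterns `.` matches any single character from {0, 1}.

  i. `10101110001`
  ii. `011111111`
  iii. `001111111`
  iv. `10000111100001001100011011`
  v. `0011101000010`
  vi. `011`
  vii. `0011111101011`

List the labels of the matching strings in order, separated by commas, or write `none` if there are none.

ii, iii, v, vi, vii

i. `10101110001` → no match
ii. `011111111` → match
iii. `001111111` → match
iv → no match
v → match
vi. `011` → match
vii → match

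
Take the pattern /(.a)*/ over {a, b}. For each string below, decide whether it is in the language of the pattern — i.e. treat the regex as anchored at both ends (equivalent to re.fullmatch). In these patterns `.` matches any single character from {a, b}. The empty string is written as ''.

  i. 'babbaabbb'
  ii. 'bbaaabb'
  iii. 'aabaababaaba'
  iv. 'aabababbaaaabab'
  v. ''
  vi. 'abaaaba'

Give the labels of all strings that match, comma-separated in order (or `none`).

i → no match
ii → no match
iii → no match
iv → no match
v → match
vi → no match

v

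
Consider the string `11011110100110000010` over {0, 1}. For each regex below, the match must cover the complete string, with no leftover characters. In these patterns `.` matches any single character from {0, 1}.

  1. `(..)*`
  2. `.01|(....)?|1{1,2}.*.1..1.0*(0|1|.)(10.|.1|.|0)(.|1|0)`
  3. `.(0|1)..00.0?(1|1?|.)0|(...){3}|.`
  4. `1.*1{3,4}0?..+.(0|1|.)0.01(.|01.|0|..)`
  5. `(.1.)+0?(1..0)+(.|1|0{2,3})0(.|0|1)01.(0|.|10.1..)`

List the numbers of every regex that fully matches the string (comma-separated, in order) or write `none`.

1, 2, 4

1 → match
2 → match
3 → no match
4 → match
5 → no match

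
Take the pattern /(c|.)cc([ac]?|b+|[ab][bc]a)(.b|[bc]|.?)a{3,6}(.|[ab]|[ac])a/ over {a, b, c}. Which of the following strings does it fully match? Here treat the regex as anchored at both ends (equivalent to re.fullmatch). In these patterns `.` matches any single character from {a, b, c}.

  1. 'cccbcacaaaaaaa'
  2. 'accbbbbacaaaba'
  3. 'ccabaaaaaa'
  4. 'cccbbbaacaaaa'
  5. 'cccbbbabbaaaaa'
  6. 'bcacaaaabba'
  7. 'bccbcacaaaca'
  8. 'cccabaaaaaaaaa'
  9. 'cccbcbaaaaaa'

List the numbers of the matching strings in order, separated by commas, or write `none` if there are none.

1, 7, 8, 9

1 → match
2 → no match
3. 'ccabaaaaaa' → no match
4 → no match
5 → no match
6. 'bcacaaaabba' → no match
7. 'bccbcacaaaca' → match
8 → match
9. 'cccbcbaaaaaa' → match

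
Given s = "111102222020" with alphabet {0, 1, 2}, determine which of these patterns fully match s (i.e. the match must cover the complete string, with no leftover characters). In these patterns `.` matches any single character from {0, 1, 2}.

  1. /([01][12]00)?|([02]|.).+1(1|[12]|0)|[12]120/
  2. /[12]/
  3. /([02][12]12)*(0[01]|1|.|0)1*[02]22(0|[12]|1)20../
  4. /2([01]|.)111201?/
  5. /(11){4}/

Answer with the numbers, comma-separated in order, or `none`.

1 → no match
2 → no match
3 → match
4 → no match — must start with "2"
5 → no match — must end with "11"

3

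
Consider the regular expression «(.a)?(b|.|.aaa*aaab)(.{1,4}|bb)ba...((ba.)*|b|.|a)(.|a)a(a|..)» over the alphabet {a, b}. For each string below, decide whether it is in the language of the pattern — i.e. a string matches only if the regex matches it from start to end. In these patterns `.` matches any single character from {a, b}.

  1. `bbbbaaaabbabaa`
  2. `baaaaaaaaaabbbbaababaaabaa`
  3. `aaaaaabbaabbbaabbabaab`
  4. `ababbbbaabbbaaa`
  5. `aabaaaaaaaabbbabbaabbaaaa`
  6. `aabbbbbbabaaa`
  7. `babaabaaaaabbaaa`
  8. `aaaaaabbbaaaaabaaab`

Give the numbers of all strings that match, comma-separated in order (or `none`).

1 → no match
2 → no match
3 → no match
4 → no match
5 → match
6 → no match
7 → no match
8 → no match

5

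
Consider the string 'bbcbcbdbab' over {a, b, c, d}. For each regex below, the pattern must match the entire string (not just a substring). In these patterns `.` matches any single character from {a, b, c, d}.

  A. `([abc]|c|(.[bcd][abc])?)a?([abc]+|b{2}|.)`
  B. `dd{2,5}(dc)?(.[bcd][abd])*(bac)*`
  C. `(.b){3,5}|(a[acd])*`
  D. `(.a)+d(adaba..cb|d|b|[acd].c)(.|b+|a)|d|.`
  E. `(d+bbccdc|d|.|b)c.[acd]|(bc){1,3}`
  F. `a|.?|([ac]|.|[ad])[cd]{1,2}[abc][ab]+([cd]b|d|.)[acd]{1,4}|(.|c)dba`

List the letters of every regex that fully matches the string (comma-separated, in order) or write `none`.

C

A → no match
B → no match — must start with 'dd'
C → match
D → no match
E → no match
F → no match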